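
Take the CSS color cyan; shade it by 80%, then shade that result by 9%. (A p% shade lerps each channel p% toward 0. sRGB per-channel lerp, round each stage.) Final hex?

CSS cyan is rgb(0, 255, 255).
Lerp each channel 80% toward 0:
  R: 0 + 0 = 0 → 0
  G: 255 − 204 = 51 → 51
  B: 255 + 0.8×(0−255) = 255 − 204 = 51 → 51
After the shade: rgb(0, 51, 51) = #003333.
Lerp each channel 9% toward 0:
  R: 0 + 0 = 0 → 0
  G: 51 + 0.09×(0−51) = 51 − 4.59 = 46.41 → 46
  B: 51 + 0.09×(0−51) = 51 − 4.59 = 46.41 → 46
rgb(0, 46, 46) = #002e2e.

#002e2e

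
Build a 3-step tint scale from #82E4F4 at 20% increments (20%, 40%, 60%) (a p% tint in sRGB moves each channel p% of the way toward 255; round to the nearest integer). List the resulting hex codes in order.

#9BE9F6, #B4EFF8, #CDF4FB

#82E4F4 is rgb(130, 228, 244).
20%: (130 + 25 = 155→155, 228 + 5.4 = 233.4→233, 244 + 2.2 = 246.2→246) → #9BE9F6
40%: (130 + 50 = 180→180, 228 + 10.8 = 238.8→239, 244 + 4.4 = 248.4→248) → #B4EFF8
60%: (130 + 75 = 205→205, 228 + 16.2 = 244.2→244, 244 + 6.6 = 250.6→251) → #CDF4FB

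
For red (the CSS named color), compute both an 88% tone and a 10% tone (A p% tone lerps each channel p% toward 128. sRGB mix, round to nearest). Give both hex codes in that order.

CSS red is rgb(255, 0, 0).
88% tone:
  R: 255 − 111.76 = 143.24 → 143
  G: 0 + 0.88×(128−0) = 0 + 112.64 = 112.64 → 113
  B: 0 + 0.88×(128−0) = 0 + 112.64 = 112.64 → 113
  → #8f7171
10% tone:
  R: 255 + 0.1×(128−255) = 255 − 12.7 = 242.3 → 242
  G: 0 + 12.8 = 12.8 → 13
  B: 0 + 0.1×(128−0) = 0 + 12.8 = 12.8 → 13
  → #f20d0d

#8f7171, #f20d0d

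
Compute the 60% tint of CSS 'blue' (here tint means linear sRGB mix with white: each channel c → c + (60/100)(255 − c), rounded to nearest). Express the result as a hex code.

CSS blue is rgb(0, 0, 255).
Per channel, c → c + 0.6(255 − c):
  R: 0 + 153 = 153 → 153
  G: 0 + 0.6×(255−0) = 0 + 153 = 153 → 153
  B: 255 + 0.6×(255−255) = 255 + 0 = 255 → 255
rgb(153, 153, 255) = #9999FF.

#9999FF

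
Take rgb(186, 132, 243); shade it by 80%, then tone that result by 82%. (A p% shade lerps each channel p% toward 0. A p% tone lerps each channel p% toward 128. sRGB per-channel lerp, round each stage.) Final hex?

#706E72

An 80% shade moves each channel 80% toward 0:
  R: 186 − 148.8 = 37.2 → 37
  G: 132 + 0.8×(0−132) = 132 − 105.6 = 26.4 → 26
  B: 243 + 0.8×(0−243) = 243 − 194.4 = 48.6 → 49
After the shade: rgb(37, 26, 49) = #251A31.
Lerp each channel 82% toward 128:
  R: 37 + 74.62 = 111.62 → 112
  G: 26 + 0.82×(128−26) = 26 + 83.64 = 109.64 → 110
  B: 49 + 0.82×(128−49) = 49 + 64.78 = 113.78 → 114
rgb(112, 110, 114) = #706E72.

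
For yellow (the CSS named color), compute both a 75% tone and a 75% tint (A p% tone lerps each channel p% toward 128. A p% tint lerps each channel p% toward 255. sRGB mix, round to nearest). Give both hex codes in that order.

CSS yellow is rgb(255, 255, 0).
75% tone:
  R: 255 + 0.75×(128−255) = 255 − 95.25 = 159.75 → 160
  G: 255 + 0.75×(128−255) = 255 − 95.25 = 159.75 → 160
  B: 0 + 96 = 96 → 96
  → #a0a060
75% tint:
  R: 255 + 0 = 255 → 255
  G: 255 + 0 = 255 → 255
  B: 0 + 191.25 = 191.25 → 191
  → #ffffbf

#a0a060, #ffffbf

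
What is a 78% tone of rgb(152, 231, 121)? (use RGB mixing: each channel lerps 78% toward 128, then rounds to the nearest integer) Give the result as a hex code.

Per channel, c → c + 0.78(128 − c):
  R: 152 + 0.78×(128−152) = 152 − 18.72 = 133.28 → 133
  G: 231 + 0.78×(128−231) = 231 − 80.34 = 150.66 → 151
  B: 121 + 5.46 = 126.46 → 126
rgb(133, 151, 126) = #85977E.

#85977E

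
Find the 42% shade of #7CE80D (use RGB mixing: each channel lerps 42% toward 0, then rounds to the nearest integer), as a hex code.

#7CE80D is rgb(124, 232, 13).
A 42% shade moves each channel 42% toward 0:
  R: 124 − 52.08 = 71.92 → 72
  G: 232 − 97.44 = 134.56 → 135
  B: 13 + 0.42×(0−13) = 13 − 5.46 = 7.54 → 8
rgb(72, 135, 8) = #488708.

#488708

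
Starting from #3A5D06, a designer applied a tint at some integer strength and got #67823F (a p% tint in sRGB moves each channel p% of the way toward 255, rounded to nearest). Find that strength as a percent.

#3A5D06 is rgb(58, 93, 6); #67823F is rgb(103, 130, 63).
On the B channel (widest range): 63 ≈ 6 + (p/100)(255 − 6), so p ≈ 100×(63 − 6)/(255 − 6) = 5700/249 = 22.89.
p = 23 reproduces all three channels after rounding.

23%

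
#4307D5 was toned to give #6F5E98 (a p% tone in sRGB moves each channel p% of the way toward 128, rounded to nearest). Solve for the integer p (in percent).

72%

#4307D5 is rgb(67, 7, 213); #6F5E98 is rgb(111, 94, 152).
On the G channel (widest range): 94 ≈ 7 + (p/100)(128 − 7), so p ≈ 100×(94 − 7)/(128 − 7) = 8700/121 = 71.90.
p = 72 reproduces all three channels after rounding.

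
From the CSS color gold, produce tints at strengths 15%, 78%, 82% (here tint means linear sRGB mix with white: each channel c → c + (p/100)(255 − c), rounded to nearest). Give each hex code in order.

CSS gold is rgb(255, 215, 0).
15%: (255→255, 215 + 6 = 221→221, 0 + 38.25 = 38.25→38) → #ffdd26
78%: (255→255, 215 + 31.2 = 246.2→246, 0 + 198.9 = 198.9→199) → #fff6c7
82%: (255→255, 215 + 32.8 = 247.8→248, 0 + 209.1 = 209.1→209) → #fff8d1

#ffdd26, #fff6c7, #fff8d1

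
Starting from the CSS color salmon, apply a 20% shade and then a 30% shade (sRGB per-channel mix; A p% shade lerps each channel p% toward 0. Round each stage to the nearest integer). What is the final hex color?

#8C4740

CSS salmon is rgb(250, 128, 114).
A 20% shade moves each channel 20% toward 0:
  R: 250 − 50 = 200 → 200
  G: 128 − 25.6 = 102.4 → 102
  B: 114 − 22.8 = 91.2 → 91
After the shade: rgb(200, 102, 91) = #C8665B.
Per channel, c → c + 0.3(0 − c):
  R: 200 − 60 = 140 → 140
  G: 102 + 0.3×(0−102) = 102 − 30.6 = 71.4 → 71
  B: 91 + 0.3×(0−91) = 91 − 27.3 = 63.7 → 64
rgb(140, 71, 64) = #8C4740.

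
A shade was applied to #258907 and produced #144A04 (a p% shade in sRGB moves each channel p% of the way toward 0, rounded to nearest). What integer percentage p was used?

46%

#258907 is rgb(37, 137, 7); #144A04 is rgb(20, 74, 4).
On the G channel (widest range): 74 ≈ 137 + (p/100)(0 − 137), so p ≈ 100×(74 − 137)/(0 − 137) = -6300/-137 = 45.99.
p = 46 reproduces all three channels after rounding.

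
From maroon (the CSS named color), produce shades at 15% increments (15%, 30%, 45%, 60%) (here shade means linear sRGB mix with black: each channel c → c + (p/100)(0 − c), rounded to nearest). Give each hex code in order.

#6D0000, #5A0000, #460000, #330000

CSS maroon is rgb(128, 0, 0).
15%: (128 − 19.2 = 108.8→109, 0→0, 0→0) → #6D0000
30%: (128 − 38.4 = 89.6→90, 0→0, 0→0) → #5A0000
45%: (128 − 57.6 = 70.4→70, 0→0, 0→0) → #460000
60%: (128 − 76.8 = 51.2→51, 0→0, 0→0) → #330000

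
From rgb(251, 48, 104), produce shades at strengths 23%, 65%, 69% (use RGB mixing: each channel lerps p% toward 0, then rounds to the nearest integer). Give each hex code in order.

23%: (251 − 57.73 = 193.27→193, 48 − 11.04 = 36.96→37, 104 − 23.92 = 80.08→80) → #C12550
65%: (251 − 163.15 = 87.85→88, 48 − 31.2 = 16.8→17, 104 − 67.6 = 36.4→36) → #581124
69%: (251 − 173.19 = 77.81→78, 48 − 33.12 = 14.88→15, 104 − 71.76 = 32.24→32) → #4E0F20

#C12550, #581124, #4E0F20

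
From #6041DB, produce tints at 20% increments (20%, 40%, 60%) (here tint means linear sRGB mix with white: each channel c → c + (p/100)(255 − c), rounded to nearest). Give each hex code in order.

#8067E2, #A08DE9, #BFB3F1

#6041DB is rgb(96, 65, 219).
20%: (96 + 31.8 = 127.8→128, 65 + 38 = 103→103, 219 + 7.2 = 226.2→226) → #8067E2
40%: (96 + 63.6 = 159.6→160, 65 + 76 = 141→141, 219 + 14.4 = 233.4→233) → #A08DE9
60%: (96 + 95.4 = 191.4→191, 65 + 114 = 179→179, 219 + 21.6 = 240.6→241) → #BFB3F1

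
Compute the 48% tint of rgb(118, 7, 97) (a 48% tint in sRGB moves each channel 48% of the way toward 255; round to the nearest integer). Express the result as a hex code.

#B87EAD

Lerp each channel 48% toward 255:
  R: 118 + 65.76 = 183.76 → 184
  G: 7 + 0.48×(255−7) = 7 + 119.04 = 126.04 → 126
  B: 97 + 0.48×(255−97) = 97 + 75.84 = 172.84 → 173
rgb(184, 126, 173) = #B87EAD.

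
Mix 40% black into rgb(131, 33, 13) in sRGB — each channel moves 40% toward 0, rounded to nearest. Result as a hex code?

#4f1408

A 40% shade moves each channel 40% toward 0:
  R: 131 + 0.4×(0−131) = 131 − 52.4 = 78.6 → 79
  G: 33 − 13.2 = 19.8 → 20
  B: 13 + 0.4×(0−13) = 13 − 5.2 = 7.8 → 8
rgb(79, 20, 8) = #4f1408.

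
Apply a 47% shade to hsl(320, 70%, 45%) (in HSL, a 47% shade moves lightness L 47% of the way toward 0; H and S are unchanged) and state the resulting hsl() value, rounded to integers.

L moves 47% from 45 toward 0: 45 − 21.15 = 23.85 → 24.
H and S are unchanged.

hsl(320, 70%, 24%)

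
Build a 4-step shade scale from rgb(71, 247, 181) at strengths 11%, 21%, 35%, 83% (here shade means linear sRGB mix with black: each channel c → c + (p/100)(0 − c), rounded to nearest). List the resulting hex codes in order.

#3FDCA1, #38C38F, #2EA176, #0C2A1F

11%: (71 − 7.81 = 63.19→63, 247 − 27.17 = 219.83→220, 181 − 19.91 = 161.09→161) → #3FDCA1
21%: (71 − 14.91 = 56.09→56, 247 − 51.87 = 195.13→195, 181 − 38.01 = 142.99→143) → #38C38F
35%: (71 − 24.85 = 46.15→46, 247 − 86.45 = 160.55→161, 181 − 63.35 = 117.65→118) → #2EA176
83%: (71 − 58.93 = 12.07→12, 247 − 205.01 = 41.99→42, 181 − 150.23 = 30.77→31) → #0C2A1F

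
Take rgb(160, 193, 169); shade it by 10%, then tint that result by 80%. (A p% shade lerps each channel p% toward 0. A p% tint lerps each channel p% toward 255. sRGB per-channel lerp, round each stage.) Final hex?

Lerp each channel 10% toward 0:
  R: 160 + 0.1×(0−160) = 160 − 16 = 144 → 144
  G: 193 − 19.3 = 173.7 → 174
  B: 169 − 16.9 = 152.1 → 152
After the shade: rgb(144, 174, 152) = #90ae98.
An 80% tint moves each channel 80% toward 255:
  R: 144 + 0.8×(255−144) = 144 + 88.8 = 232.8 → 233
  G: 174 + 0.8×(255−174) = 174 + 64.8 = 238.8 → 239
  B: 152 + 0.8×(255−152) = 152 + 82.4 = 234.4 → 234
rgb(233, 239, 234) = #e9efea.

#e9efea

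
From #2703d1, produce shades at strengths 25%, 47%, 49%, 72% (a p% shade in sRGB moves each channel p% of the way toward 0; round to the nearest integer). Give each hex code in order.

#1d029d, #15026f, #14026b, #0b013b

#2703d1 is rgb(39, 3, 209).
25%: (39 − 9.75 = 29.25→29, 3 − 0.75 = 2.25→2, 209 − 52.25 = 156.75→157) → #1d029d
47%: (39 − 18.33 = 20.67→21, 3 − 1.41 = 1.59→2, 209 − 98.23 = 110.77→111) → #15026f
49%: (39 − 19.11 = 19.89→20, 3 − 1.47 = 1.53→2, 209 − 102.41 = 106.59→107) → #14026b
72%: (39 − 28.08 = 10.92→11, 3 − 2.16 = 0.84→1, 209 − 150.48 = 58.52→59) → #0b013b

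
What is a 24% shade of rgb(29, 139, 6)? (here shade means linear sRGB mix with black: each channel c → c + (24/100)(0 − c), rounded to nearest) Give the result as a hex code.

A 24% shade moves each channel 24% toward 0:
  R: 29 + 0.24×(0−29) = 29 − 6.96 = 22.04 → 22
  G: 139 − 33.36 = 105.64 → 106
  B: 6 + 0.24×(0−6) = 6 − 1.44 = 4.56 → 5
rgb(22, 106, 5) = #166A05.

#166A05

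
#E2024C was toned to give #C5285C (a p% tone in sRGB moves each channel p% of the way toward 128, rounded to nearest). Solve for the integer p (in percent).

#E2024C is rgb(226, 2, 76); #C5285C is rgb(197, 40, 92).
On the G channel (widest range): 40 ≈ 2 + (p/100)(128 − 2), so p ≈ 100×(40 − 2)/(128 − 2) = 3800/126 = 30.16.
p = 30 reproduces all three channels after rounding.

30%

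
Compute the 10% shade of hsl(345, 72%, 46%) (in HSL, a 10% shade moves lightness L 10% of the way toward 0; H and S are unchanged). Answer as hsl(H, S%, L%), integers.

hsl(345, 72%, 41%)

L moves 10% from 46 toward 0: 46 − 4.6 = 41.4 → 41.
H and S are unchanged.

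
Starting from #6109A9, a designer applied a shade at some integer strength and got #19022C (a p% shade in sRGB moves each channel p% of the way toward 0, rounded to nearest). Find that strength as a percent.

74%

#6109A9 is rgb(97, 9, 169); #19022C is rgb(25, 2, 44).
On the B channel (widest range): 44 ≈ 169 + (p/100)(0 − 169), so p ≈ 100×(44 − 169)/(0 − 169) = -12500/-169 = 73.96.
p = 74 reproduces all three channels after rounding.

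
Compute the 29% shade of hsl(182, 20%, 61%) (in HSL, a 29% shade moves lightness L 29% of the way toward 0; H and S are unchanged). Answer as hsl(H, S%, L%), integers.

L moves 29% from 61 toward 0: 61 − 17.69 = 43.31 → 43.
H and S are unchanged.

hsl(182, 20%, 43%)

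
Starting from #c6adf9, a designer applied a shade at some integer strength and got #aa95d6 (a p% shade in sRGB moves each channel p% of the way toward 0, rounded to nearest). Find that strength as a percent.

14%

#c6adf9 is rgb(198, 173, 249); #aa95d6 is rgb(170, 149, 214).
On the B channel (widest range): 214 ≈ 249 + (p/100)(0 − 249), so p ≈ 100×(214 − 249)/(0 − 249) = -3500/-249 = 14.06.
p = 14 reproduces all three channels after rounding.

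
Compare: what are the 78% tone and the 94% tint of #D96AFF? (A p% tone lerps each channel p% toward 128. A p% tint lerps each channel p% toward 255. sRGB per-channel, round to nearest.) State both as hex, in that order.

#947B9C, #FDF6FF

#D96AFF is rgb(217, 106, 255).
78% tone:
  R: 217 + 0.78×(128−217) = 217 − 69.42 = 147.58 → 148
  G: 106 + 0.78×(128−106) = 106 + 17.16 = 123.16 → 123
  B: 255 + 0.78×(128−255) = 255 − 99.06 = 155.94 → 156
  → #947B9C
94% tint:
  R: 217 + 35.72 = 252.72 → 253
  G: 106 + 140.06 = 246.06 → 246
  B: 255 + 0.94×(255−255) = 255 + 0 = 255 → 255
  → #FDF6FF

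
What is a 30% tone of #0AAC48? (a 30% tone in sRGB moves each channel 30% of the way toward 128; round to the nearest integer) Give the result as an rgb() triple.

#0AAC48 is rgb(10, 172, 72).
Per channel, c → c + 0.3(128 − c):
  R: 10 + 0.3×(128−10) = 10 + 35.4 = 45.4 → 45
  G: 172 − 13.2 = 158.8 → 159
  B: 72 + 16.8 = 88.8 → 89

rgb(45, 159, 89)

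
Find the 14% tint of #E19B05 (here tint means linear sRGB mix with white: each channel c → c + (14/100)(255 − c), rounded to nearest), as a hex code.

#E19B05 is rgb(225, 155, 5).
A 14% tint moves each channel 14% toward 255:
  R: 225 + 0.14×(255−225) = 225 + 4.2 = 229.2 → 229
  G: 155 + 14 = 169 → 169
  B: 5 + 35 = 40 → 40
rgb(229, 169, 40) = #E5A928.

#E5A928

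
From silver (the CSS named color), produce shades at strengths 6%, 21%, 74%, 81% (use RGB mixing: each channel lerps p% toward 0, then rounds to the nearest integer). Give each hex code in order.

CSS silver is rgb(192, 192, 192).
6%: (192 − 11.52 = 180.48→180, 192 − 11.52 = 180.48→180, 192 − 11.52 = 180.48→180) → #B4B4B4
21%: (192 − 40.32 = 151.68→152, 192 − 40.32 = 151.68→152, 192 − 40.32 = 151.68→152) → #989898
74%: (192 − 142.08 = 49.92→50, 192 − 142.08 = 49.92→50, 192 − 142.08 = 49.92→50) → #323232
81%: (192 − 155.52 = 36.48→36, 192 − 155.52 = 36.48→36, 192 − 155.52 = 36.48→36) → #242424

#B4B4B4, #989898, #323232, #242424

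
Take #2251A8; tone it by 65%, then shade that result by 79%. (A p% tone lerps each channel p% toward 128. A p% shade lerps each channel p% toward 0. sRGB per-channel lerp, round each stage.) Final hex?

#2251A8 is rgb(34, 81, 168).
Per channel, c → c + 0.65(128 − c):
  R: 34 + 0.65×(128−34) = 34 + 61.1 = 95.1 → 95
  G: 81 + 0.65×(128−81) = 81 + 30.55 = 111.55 → 112
  B: 168 − 26 = 142 → 142
After the tone: rgb(95, 112, 142) = #5F708E.
Lerp each channel 79% toward 0:
  R: 95 − 75.05 = 19.95 → 20
  G: 112 + 0.79×(0−112) = 112 − 88.48 = 23.52 → 24
  B: 142 + 0.79×(0−142) = 142 − 112.18 = 29.82 → 30
rgb(20, 24, 30) = #14181E.

#14181E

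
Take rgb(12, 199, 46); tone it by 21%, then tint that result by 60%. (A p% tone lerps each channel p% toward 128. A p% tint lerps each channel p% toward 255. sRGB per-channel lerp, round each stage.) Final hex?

Lerp each channel 21% toward 128:
  R: 12 + 24.36 = 36.36 → 36
  G: 199 − 14.91 = 184.09 → 184
  B: 46 + 0.21×(128−46) = 46 + 17.22 = 63.22 → 63
After the tone: rgb(36, 184, 63) = #24b83f.
Per channel, c → c + 0.6(255 − c):
  R: 36 + 131.4 = 167.4 → 167
  G: 184 + 0.6×(255−184) = 184 + 42.6 = 226.6 → 227
  B: 63 + 115.2 = 178.2 → 178
rgb(167, 227, 178) = #a7e3b2.

#a7e3b2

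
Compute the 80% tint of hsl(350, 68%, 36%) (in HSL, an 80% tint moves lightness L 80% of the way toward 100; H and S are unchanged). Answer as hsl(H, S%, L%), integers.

L moves 80% from 36 toward 100: 36 + 51.2 = 87.2 → 87.
H and S are unchanged.

hsl(350, 68%, 87%)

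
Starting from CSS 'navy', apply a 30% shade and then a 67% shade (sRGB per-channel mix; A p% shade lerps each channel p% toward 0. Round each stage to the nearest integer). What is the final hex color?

#00001e

CSS navy is rgb(0, 0, 128).
Lerp each channel 30% toward 0:
  R: 0 + 0 = 0 → 0
  G: 0 + 0 = 0 → 0
  B: 128 + 0.3×(0−128) = 128 − 38.4 = 89.6 → 90
After the shade: rgb(0, 0, 90) = #00005a.
Lerp each channel 67% toward 0:
  R: 0 + 0.67×(0−0) = 0 + 0 = 0 → 0
  G: 0 + 0.67×(0−0) = 0 + 0 = 0 → 0
  B: 90 + 0.67×(0−90) = 90 − 60.3 = 29.7 → 30
rgb(0, 0, 30) = #00001e.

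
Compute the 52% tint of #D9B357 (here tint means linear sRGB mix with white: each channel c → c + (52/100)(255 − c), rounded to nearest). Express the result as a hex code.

#EDDBAE

#D9B357 is rgb(217, 179, 87).
Lerp each channel 52% toward 255:
  R: 217 + 0.52×(255−217) = 217 + 19.76 = 236.76 → 237
  G: 179 + 0.52×(255−179) = 179 + 39.52 = 218.52 → 219
  B: 87 + 0.52×(255−87) = 87 + 87.36 = 174.36 → 174
rgb(237, 219, 174) = #EDDBAE.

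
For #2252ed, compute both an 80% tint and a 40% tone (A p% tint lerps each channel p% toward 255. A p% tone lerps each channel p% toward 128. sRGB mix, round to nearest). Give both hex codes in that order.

#d3dcfb, #4864c1

#2252ed is rgb(34, 82, 237).
80% tint:
  R: 34 + 0.8×(255−34) = 34 + 176.8 = 210.8 → 211
  G: 82 + 0.8×(255−82) = 82 + 138.4 = 220.4 → 220
  B: 237 + 0.8×(255−237) = 237 + 14.4 = 251.4 → 251
  → #d3dcfb
40% tone:
  R: 34 + 0.4×(128−34) = 34 + 37.6 = 71.6 → 72
  G: 82 + 0.4×(128−82) = 82 + 18.4 = 100.4 → 100
  B: 237 + 0.4×(128−237) = 237 − 43.6 = 193.4 → 193
  → #4864c1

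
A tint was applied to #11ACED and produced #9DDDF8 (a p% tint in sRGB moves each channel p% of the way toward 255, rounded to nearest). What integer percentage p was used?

59%

#11ACED is rgb(17, 172, 237); #9DDDF8 is rgb(157, 221, 248).
On the R channel (widest range): 157 ≈ 17 + (p/100)(255 − 17), so p ≈ 100×(157 − 17)/(255 − 17) = 14000/238 = 58.82.
p = 59 reproduces all three channels after rounding.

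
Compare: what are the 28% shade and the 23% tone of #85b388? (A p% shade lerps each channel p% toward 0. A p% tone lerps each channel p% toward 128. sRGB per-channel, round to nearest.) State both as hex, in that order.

#85b388 is rgb(133, 179, 136).
28% shade:
  R: 133 − 37.24 = 95.76 → 96
  G: 179 + 0.28×(0−179) = 179 − 50.12 = 128.88 → 129
  B: 136 + 0.28×(0−136) = 136 − 38.08 = 97.92 → 98
  → #608162
23% tone:
  R: 133 − 1.15 = 131.85 → 132
  G: 179 + 0.23×(128−179) = 179 − 11.73 = 167.27 → 167
  B: 136 + 0.23×(128−136) = 136 − 1.84 = 134.16 → 134
  → #84a786

#608162, #84a786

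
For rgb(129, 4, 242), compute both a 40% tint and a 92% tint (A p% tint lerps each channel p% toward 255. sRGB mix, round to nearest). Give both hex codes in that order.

40% tint:
  R: 129 + 0.4×(255−129) = 129 + 50.4 = 179.4 → 179
  G: 4 + 0.4×(255−4) = 4 + 100.4 = 104.4 → 104
  B: 242 + 0.4×(255−242) = 242 + 5.2 = 247.2 → 247
  → #B368F7
92% tint:
  R: 129 + 0.92×(255−129) = 129 + 115.92 = 244.92 → 245
  G: 4 + 0.92×(255−4) = 4 + 230.92 = 234.92 → 235
  B: 242 + 11.96 = 253.96 → 254
  → #F5EBFE

#B368F7, #F5EBFE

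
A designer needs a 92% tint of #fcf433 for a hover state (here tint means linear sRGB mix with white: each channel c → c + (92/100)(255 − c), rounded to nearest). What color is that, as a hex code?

#fcf433 is rgb(252, 244, 51).
Lerp each channel 92% toward 255:
  R: 252 + 0.92×(255−252) = 252 + 2.76 = 254.76 → 255
  G: 244 + 10.12 = 254.12 → 254
  B: 51 + 0.92×(255−51) = 51 + 187.68 = 238.68 → 239
rgb(255, 254, 239) = #fffeef.

#fffeef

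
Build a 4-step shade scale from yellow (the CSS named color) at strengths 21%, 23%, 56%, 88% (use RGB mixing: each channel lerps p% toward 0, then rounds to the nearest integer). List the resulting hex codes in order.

#C9C900, #C4C400, #707000, #1F1F00

CSS yellow is rgb(255, 255, 0).
21%: (255 − 53.55 = 201.45→201, 255 − 53.55 = 201.45→201, 0→0) → #C9C900
23%: (255 − 58.65 = 196.35→196, 255 − 58.65 = 196.35→196, 0→0) → #C4C400
56%: (255 − 142.8 = 112.2→112, 255 − 142.8 = 112.2→112, 0→0) → #707000
88%: (255 − 224.4 = 30.6→31, 255 − 224.4 = 30.6→31, 0→0) → #1F1F00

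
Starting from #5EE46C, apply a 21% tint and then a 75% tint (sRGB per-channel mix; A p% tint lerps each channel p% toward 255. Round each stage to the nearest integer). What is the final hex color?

#5EE46C is rgb(94, 228, 108).
Per channel, c → c + 0.21(255 − c):
  R: 94 + 0.21×(255−94) = 94 + 33.81 = 127.81 → 128
  G: 228 + 0.21×(255−228) = 228 + 5.67 = 233.67 → 234
  B: 108 + 0.21×(255−108) = 108 + 30.87 = 138.87 → 139
After the tint: rgb(128, 234, 139) = #80EA8B.
A 75% tint moves each channel 75% toward 255:
  R: 128 + 0.75×(255−128) = 128 + 95.25 = 223.25 → 223
  G: 234 + 0.75×(255−234) = 234 + 15.75 = 249.75 → 250
  B: 139 + 0.75×(255−139) = 139 + 87 = 226 → 226
rgb(223, 250, 226) = #DFFAE2.

#DFFAE2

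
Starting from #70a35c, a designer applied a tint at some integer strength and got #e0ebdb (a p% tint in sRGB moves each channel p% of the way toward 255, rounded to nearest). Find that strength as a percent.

78%

#70a35c is rgb(112, 163, 92); #e0ebdb is rgb(224, 235, 219).
On the B channel (widest range): 219 ≈ 92 + (p/100)(255 − 92), so p ≈ 100×(219 − 92)/(255 − 92) = 12700/163 = 77.91.
p = 78 reproduces all three channels after rounding.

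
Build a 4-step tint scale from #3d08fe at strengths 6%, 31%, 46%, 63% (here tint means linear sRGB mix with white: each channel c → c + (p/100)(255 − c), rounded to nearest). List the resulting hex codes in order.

#4917fe, #7955fe, #967afe, #b7a4ff

#3d08fe is rgb(61, 8, 254).
6%: (61 + 11.64 = 72.64→73, 8 + 14.82 = 22.82→23, 254→254) → #4917fe
31%: (61 + 60.14 = 121.14→121, 8 + 76.57 = 84.57→85, 254→254) → #7955fe
46%: (61 + 89.24 = 150.24→150, 8 + 113.62 = 121.62→122, 254→254) → #967afe
63%: (61 + 122.22 = 183.22→183, 8 + 155.61 = 163.61→164, 254 + 0.63 = 254.63→255) → #b7a4ff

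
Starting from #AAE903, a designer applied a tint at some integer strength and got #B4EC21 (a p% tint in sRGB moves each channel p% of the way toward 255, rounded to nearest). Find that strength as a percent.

12%

#AAE903 is rgb(170, 233, 3); #B4EC21 is rgb(180, 236, 33).
On the B channel (widest range): 33 ≈ 3 + (p/100)(255 − 3), so p ≈ 100×(33 − 3)/(255 − 3) = 3000/252 = 11.90.
p = 12 reproduces all three channels after rounding.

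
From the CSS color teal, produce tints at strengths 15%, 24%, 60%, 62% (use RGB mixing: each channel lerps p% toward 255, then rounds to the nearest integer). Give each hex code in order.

#269393, #3D9E9E, #99CCCC, #9ECFCF

CSS teal is rgb(0, 128, 128).
15%: (0 + 38.25 = 38.25→38, 128 + 19.05 = 147.05→147, 128 + 19.05 = 147.05→147) → #269393
24%: (0 + 61.2 = 61.2→61, 128 + 30.48 = 158.48→158, 128 + 30.48 = 158.48→158) → #3D9E9E
60%: (0 + 153 = 153→153, 128 + 76.2 = 204.2→204, 128 + 76.2 = 204.2→204) → #99CCCC
62%: (0 + 158.1 = 158.1→158, 128 + 78.74 = 206.74→207, 128 + 78.74 = 206.74→207) → #9ECFCF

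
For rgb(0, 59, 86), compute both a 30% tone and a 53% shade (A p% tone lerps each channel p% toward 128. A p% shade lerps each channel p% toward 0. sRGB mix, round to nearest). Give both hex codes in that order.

30% tone:
  R: 0 + 0.3×(128−0) = 0 + 38.4 = 38.4 → 38
  G: 59 + 20.7 = 79.7 → 80
  B: 86 + 0.3×(128−86) = 86 + 12.6 = 98.6 → 99
  → #265063
53% shade:
  R: 0 + 0.53×(0−0) = 0 + 0 = 0 → 0
  G: 59 + 0.53×(0−59) = 59 − 31.27 = 27.73 → 28
  B: 86 − 45.58 = 40.42 → 40
  → #001C28

#265063, #001C28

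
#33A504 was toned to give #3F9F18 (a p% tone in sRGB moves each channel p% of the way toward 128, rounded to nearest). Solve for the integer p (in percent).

16%

#33A504 is rgb(51, 165, 4); #3F9F18 is rgb(63, 159, 24).
On the B channel (widest range): 24 ≈ 4 + (p/100)(128 − 4), so p ≈ 100×(24 − 4)/(128 − 4) = 2000/124 = 16.13.
p = 16 reproduces all three channels after rounding.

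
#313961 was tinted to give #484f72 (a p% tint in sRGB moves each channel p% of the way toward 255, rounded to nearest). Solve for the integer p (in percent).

#313961 is rgb(49, 57, 97); #484f72 is rgb(72, 79, 114).
On the R channel (widest range): 72 ≈ 49 + (p/100)(255 − 49), so p ≈ 100×(72 − 49)/(255 − 49) = 2300/206 = 11.17.
p = 11 reproduces all three channels after rounding.

11%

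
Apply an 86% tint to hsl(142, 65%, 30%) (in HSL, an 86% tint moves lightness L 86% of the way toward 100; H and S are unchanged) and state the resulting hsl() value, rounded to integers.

hsl(142, 65%, 90%)

L moves 86% from 30 toward 100: 30 + 60.2 = 90.2 → 90.
H and S are unchanged.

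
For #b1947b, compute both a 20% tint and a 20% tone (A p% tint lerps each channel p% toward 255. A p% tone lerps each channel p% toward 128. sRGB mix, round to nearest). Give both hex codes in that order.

#c1a995, #a7907c

#b1947b is rgb(177, 148, 123).
20% tint:
  R: 177 + 0.2×(255−177) = 177 + 15.6 = 192.6 → 193
  G: 148 + 0.2×(255−148) = 148 + 21.4 = 169.4 → 169
  B: 123 + 26.4 = 149.4 → 149
  → #c1a995
20% tone:
  R: 177 + 0.2×(128−177) = 177 − 9.8 = 167.2 → 167
  G: 148 + 0.2×(128−148) = 148 − 4 = 144 → 144
  B: 123 + 1 = 124 → 124
  → #a7907c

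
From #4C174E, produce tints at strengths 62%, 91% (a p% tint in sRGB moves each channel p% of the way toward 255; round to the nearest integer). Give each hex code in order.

#BBA7BC, #EFEAEF

#4C174E is rgb(76, 23, 78).
62%: (76 + 110.98 = 186.98→187, 23 + 143.84 = 166.84→167, 78 + 109.74 = 187.74→188) → #BBA7BC
91%: (76 + 162.89 = 238.89→239, 23 + 211.12 = 234.12→234, 78 + 161.07 = 239.07→239) → #EFEAEF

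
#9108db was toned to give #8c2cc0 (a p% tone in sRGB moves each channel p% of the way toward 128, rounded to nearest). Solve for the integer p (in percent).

30%

#9108db is rgb(145, 8, 219); #8c2cc0 is rgb(140, 44, 192).
On the G channel (widest range): 44 ≈ 8 + (p/100)(128 − 8), so p ≈ 100×(44 − 8)/(128 − 8) = 3600/120 = 30.00.
p = 30 reproduces all three channels after rounding.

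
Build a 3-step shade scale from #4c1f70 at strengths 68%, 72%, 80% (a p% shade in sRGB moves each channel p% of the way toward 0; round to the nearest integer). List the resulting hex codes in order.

#180a24, #15091f, #0f0616

#4c1f70 is rgb(76, 31, 112).
68%: (76 − 51.68 = 24.32→24, 31 − 21.08 = 9.92→10, 112 − 76.16 = 35.84→36) → #180a24
72%: (76 − 54.72 = 21.28→21, 31 − 22.32 = 8.68→9, 112 − 80.64 = 31.36→31) → #15091f
80%: (76 − 60.8 = 15.2→15, 31 − 24.8 = 6.2→6, 112 − 89.6 = 22.4→22) → #0f0616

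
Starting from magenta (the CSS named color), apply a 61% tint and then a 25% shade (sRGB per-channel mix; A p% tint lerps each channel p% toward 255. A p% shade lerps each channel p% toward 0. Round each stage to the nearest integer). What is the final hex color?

CSS magenta is rgb(255, 0, 255).
Per channel, c → c + 0.61(255 − c):
  R: 255 + 0.61×(255−255) = 255 + 0 = 255 → 255
  G: 0 + 155.55 = 155.55 → 156
  B: 255 + 0 = 255 → 255
After the tint: rgb(255, 156, 255) = #FF9CFF.
A 25% shade moves each channel 25% toward 0:
  R: 255 − 63.75 = 191.25 → 191
  G: 156 + 0.25×(0−156) = 156 − 39 = 117 → 117
  B: 255 − 63.75 = 191.25 → 191
rgb(191, 117, 191) = #BF75BF.

#BF75BF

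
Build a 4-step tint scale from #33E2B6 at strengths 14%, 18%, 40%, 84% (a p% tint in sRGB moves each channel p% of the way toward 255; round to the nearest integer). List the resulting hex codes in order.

#50E6C0, #58E7C3, #85EED3, #DEFAF3

#33E2B6 is rgb(51, 226, 182).
14%: (51 + 28.56 = 79.56→80, 226 + 4.06 = 230.06→230, 182 + 10.22 = 192.22→192) → #50E6C0
18%: (51 + 36.72 = 87.72→88, 226 + 5.22 = 231.22→231, 182 + 13.14 = 195.14→195) → #58E7C3
40%: (51 + 81.6 = 132.6→133, 226 + 11.6 = 237.6→238, 182 + 29.2 = 211.2→211) → #85EED3
84%: (51 + 171.36 = 222.36→222, 226 + 24.36 = 250.36→250, 182 + 61.32 = 243.32→243) → #DEFAF3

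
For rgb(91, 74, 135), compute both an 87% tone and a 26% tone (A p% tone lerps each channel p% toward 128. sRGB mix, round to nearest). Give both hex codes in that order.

87% tone:
  R: 91 + 0.87×(128−91) = 91 + 32.19 = 123.19 → 123
  G: 74 + 46.98 = 120.98 → 121
  B: 135 − 6.09 = 128.91 → 129
  → #7b7981
26% tone:
  R: 91 + 9.62 = 100.62 → 101
  G: 74 + 0.26×(128−74) = 74 + 14.04 = 88.04 → 88
  B: 135 + 0.26×(128−135) = 135 − 1.82 = 133.18 → 133
  → #655885

#7b7981, #655885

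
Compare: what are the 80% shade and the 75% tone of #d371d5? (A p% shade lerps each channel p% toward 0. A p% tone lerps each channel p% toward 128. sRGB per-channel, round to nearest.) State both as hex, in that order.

#2a172b, #957c95

#d371d5 is rgb(211, 113, 213).
80% shade:
  R: 211 + 0.8×(0−211) = 211 − 168.8 = 42.2 → 42
  G: 113 − 90.4 = 22.6 → 23
  B: 213 − 170.4 = 42.6 → 43
  → #2a172b
75% tone:
  R: 211 + 0.75×(128−211) = 211 − 62.25 = 148.75 → 149
  G: 113 + 0.75×(128−113) = 113 + 11.25 = 124.25 → 124
  B: 213 − 63.75 = 149.25 → 149
  → #957c95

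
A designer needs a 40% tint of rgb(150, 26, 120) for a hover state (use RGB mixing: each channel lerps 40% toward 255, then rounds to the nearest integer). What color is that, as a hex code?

#C076AE

A 40% tint moves each channel 40% toward 255:
  R: 150 + 42 = 192 → 192
  G: 26 + 0.4×(255−26) = 26 + 91.6 = 117.6 → 118
  B: 120 + 0.4×(255−120) = 120 + 54 = 174 → 174
rgb(192, 118, 174) = #C076AE.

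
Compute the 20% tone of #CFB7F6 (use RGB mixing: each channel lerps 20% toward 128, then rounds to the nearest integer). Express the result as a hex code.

#CFB7F6 is rgb(207, 183, 246).
A 20% tone moves each channel 20% toward 128:
  R: 207 + 0.2×(128−207) = 207 − 15.8 = 191.2 → 191
  G: 183 + 0.2×(128−183) = 183 − 11 = 172 → 172
  B: 246 + 0.2×(128−246) = 246 − 23.6 = 222.4 → 222
rgb(191, 172, 222) = #BFACDE.

#BFACDE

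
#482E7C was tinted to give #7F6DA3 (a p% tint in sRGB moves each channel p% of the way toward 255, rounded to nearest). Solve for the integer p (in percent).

30%

#482E7C is rgb(72, 46, 124); #7F6DA3 is rgb(127, 109, 163).
On the G channel (widest range): 109 ≈ 46 + (p/100)(255 − 46), so p ≈ 100×(109 − 46)/(255 − 46) = 6300/209 = 30.14.
p = 30 reproduces all three channels after rounding.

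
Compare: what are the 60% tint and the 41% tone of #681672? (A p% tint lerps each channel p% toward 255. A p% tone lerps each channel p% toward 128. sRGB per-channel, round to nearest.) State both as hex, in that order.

#681672 is rgb(104, 22, 114).
60% tint:
  R: 104 + 0.6×(255−104) = 104 + 90.6 = 194.6 → 195
  G: 22 + 0.6×(255−22) = 22 + 139.8 = 161.8 → 162
  B: 114 + 84.6 = 198.6 → 199
  → #c3a2c7
41% tone:
  R: 104 + 0.41×(128−104) = 104 + 9.84 = 113.84 → 114
  G: 22 + 43.46 = 65.46 → 65
  B: 114 + 5.74 = 119.74 → 120
  → #724178

#c3a2c7, #724178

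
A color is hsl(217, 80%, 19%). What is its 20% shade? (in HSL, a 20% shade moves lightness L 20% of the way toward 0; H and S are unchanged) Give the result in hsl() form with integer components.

hsl(217, 80%, 15%)

L moves 20% from 19 toward 0: 19 − 3.8 = 15.2 → 15.
H and S are unchanged.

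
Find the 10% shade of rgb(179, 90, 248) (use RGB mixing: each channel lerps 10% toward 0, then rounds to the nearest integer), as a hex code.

#A151DF

A 10% shade moves each channel 10% toward 0:
  R: 179 + 0.1×(0−179) = 179 − 17.9 = 161.1 → 161
  G: 90 − 9 = 81 → 81
  B: 248 + 0.1×(0−248) = 248 − 24.8 = 223.2 → 223
rgb(161, 81, 223) = #A151DF.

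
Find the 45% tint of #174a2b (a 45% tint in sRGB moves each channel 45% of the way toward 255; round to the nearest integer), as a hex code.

#174a2b is rgb(23, 74, 43).
Per channel, c → c + 0.45(255 − c):
  R: 23 + 0.45×(255−23) = 23 + 104.4 = 127.4 → 127
  G: 74 + 0.45×(255−74) = 74 + 81.45 = 155.45 → 155
  B: 43 + 0.45×(255−43) = 43 + 95.4 = 138.4 → 138
rgb(127, 155, 138) = #7f9b8a.

#7f9b8a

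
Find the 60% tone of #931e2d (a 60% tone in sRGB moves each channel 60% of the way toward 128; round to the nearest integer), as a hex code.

#88595f

#931e2d is rgb(147, 30, 45).
Lerp each channel 60% toward 128:
  R: 147 + 0.6×(128−147) = 147 − 11.4 = 135.6 → 136
  G: 30 + 58.8 = 88.8 → 89
  B: 45 + 0.6×(128−45) = 45 + 49.8 = 94.8 → 95
rgb(136, 89, 95) = #88595f.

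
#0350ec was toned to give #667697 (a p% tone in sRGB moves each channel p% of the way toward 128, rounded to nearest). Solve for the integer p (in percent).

#0350ec is rgb(3, 80, 236); #667697 is rgb(102, 118, 151).
On the R channel (widest range): 102 ≈ 3 + (p/100)(128 − 3), so p ≈ 100×(102 − 3)/(128 − 3) = 9900/125 = 79.20.
p = 79 reproduces all three channels after rounding.

79%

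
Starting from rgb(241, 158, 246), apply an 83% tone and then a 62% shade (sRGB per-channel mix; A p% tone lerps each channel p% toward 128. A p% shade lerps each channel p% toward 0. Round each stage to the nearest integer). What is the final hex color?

An 83% tone moves each channel 83% toward 128:
  R: 241 + 0.83×(128−241) = 241 − 93.79 = 147.21 → 147
  G: 158 − 24.9 = 133.1 → 133
  B: 246 − 97.94 = 148.06 → 148
After the tone: rgb(147, 133, 148) = #938594.
Per channel, c → c + 0.62(0 − c):
  R: 147 + 0.62×(0−147) = 147 − 91.14 = 55.86 → 56
  G: 133 + 0.62×(0−133) = 133 − 82.46 = 50.54 → 51
  B: 148 − 91.76 = 56.24 → 56
rgb(56, 51, 56) = #383338.

#383338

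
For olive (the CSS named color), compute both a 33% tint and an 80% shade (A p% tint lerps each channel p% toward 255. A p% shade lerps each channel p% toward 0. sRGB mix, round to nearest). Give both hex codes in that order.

CSS olive is rgb(128, 128, 0).
33% tint:
  R: 128 + 0.33×(255−128) = 128 + 41.91 = 169.91 → 170
  G: 128 + 41.91 = 169.91 → 170
  B: 0 + 0.33×(255−0) = 0 + 84.15 = 84.15 → 84
  → #AAAA54
80% shade:
  R: 128 + 0.8×(0−128) = 128 − 102.4 = 25.6 → 26
  G: 128 − 102.4 = 25.6 → 26
  B: 0 + 0 = 0 → 0
  → #1A1A00

#AAAA54, #1A1A00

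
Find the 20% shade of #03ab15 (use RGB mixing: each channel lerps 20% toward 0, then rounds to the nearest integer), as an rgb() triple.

rgb(2, 137, 17)

#03ab15 is rgb(3, 171, 21).
Per channel, c → c + 0.2(0 − c):
  R: 3 − 0.6 = 2.4 → 2
  G: 171 − 34.2 = 136.8 → 137
  B: 21 + 0.2×(0−21) = 21 − 4.2 = 16.8 → 17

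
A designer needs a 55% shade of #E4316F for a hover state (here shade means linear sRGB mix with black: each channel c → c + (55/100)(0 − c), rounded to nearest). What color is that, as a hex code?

#E4316F is rgb(228, 49, 111).
A 55% shade moves each channel 55% toward 0:
  R: 228 − 125.4 = 102.6 → 103
  G: 49 + 0.55×(0−49) = 49 − 26.95 = 22.05 → 22
  B: 111 + 0.55×(0−111) = 111 − 61.05 = 49.95 → 50
rgb(103, 22, 50) = #671632.

#671632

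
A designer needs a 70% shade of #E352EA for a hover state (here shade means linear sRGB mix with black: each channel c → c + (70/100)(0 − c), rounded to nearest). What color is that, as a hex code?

#E352EA is rgb(227, 82, 234).
Lerp each channel 70% toward 0:
  R: 227 − 158.9 = 68.1 → 68
  G: 82 + 0.7×(0−82) = 82 − 57.4 = 24.6 → 25
  B: 234 + 0.7×(0−234) = 234 − 163.8 = 70.2 → 70
rgb(68, 25, 70) = #441946.

#441946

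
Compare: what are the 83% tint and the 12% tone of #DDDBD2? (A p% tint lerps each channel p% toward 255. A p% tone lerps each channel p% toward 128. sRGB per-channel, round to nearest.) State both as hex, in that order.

#F9F9F7, #D2D0C8

#DDDBD2 is rgb(221, 219, 210).
83% tint:
  R: 221 + 28.22 = 249.22 → 249
  G: 219 + 0.83×(255−219) = 219 + 29.88 = 248.88 → 249
  B: 210 + 0.83×(255−210) = 210 + 37.35 = 247.35 → 247
  → #F9F9F7
12% tone:
  R: 221 + 0.12×(128−221) = 221 − 11.16 = 209.84 → 210
  G: 219 − 10.92 = 208.08 → 208
  B: 210 + 0.12×(128−210) = 210 − 9.84 = 200.16 → 200
  → #D2D0C8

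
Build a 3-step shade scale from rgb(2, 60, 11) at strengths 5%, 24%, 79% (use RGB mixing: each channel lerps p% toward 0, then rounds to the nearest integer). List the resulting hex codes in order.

5%: (2→2, 60 − 3 = 57→57, 11 − 0.55 = 10.45→10) → #02390A
24%: (2→2, 60 − 14.4 = 45.6→46, 11 − 2.64 = 8.36→8) → #022E08
79%: (2 − 1.58 = 0.42→0, 60 − 47.4 = 12.6→13, 11 − 8.69 = 2.31→2) → #000D02

#02390A, #022E08, #000D02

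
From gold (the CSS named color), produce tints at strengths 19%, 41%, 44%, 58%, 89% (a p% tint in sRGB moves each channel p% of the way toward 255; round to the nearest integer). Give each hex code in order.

#ffdf30, #ffe769, #ffe970, #ffee94, #fffbe3

CSS gold is rgb(255, 215, 0).
19%: (255→255, 215 + 7.6 = 222.6→223, 0 + 48.45 = 48.45→48) → #ffdf30
41%: (255→255, 215 + 16.4 = 231.4→231, 0 + 104.55 = 104.55→105) → #ffe769
44%: (255→255, 215 + 17.6 = 232.6→233, 0 + 112.2 = 112.2→112) → #ffe970
58%: (255→255, 215 + 23.2 = 238.2→238, 0 + 147.9 = 147.9→148) → #ffee94
89%: (255→255, 215 + 35.6 = 250.6→251, 0 + 226.95 = 226.95→227) → #fffbe3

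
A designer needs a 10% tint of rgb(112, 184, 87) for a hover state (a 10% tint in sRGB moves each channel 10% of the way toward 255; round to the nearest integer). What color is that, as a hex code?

Per channel, c → c + 0.1(255 − c):
  R: 112 + 0.1×(255−112) = 112 + 14.3 = 126.3 → 126
  G: 184 + 7.1 = 191.1 → 191
  B: 87 + 0.1×(255−87) = 87 + 16.8 = 103.8 → 104
rgb(126, 191, 104) = #7EBF68.

#7EBF68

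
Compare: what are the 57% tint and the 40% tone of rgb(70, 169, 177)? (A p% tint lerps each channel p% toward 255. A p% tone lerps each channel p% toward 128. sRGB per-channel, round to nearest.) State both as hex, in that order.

57% tint:
  R: 70 + 0.57×(255−70) = 70 + 105.45 = 175.45 → 175
  G: 169 + 0.57×(255−169) = 169 + 49.02 = 218.02 → 218
  B: 177 + 0.57×(255−177) = 177 + 44.46 = 221.46 → 221
  → #afdadd
40% tone:
  R: 70 + 23.2 = 93.2 → 93
  G: 169 + 0.4×(128−169) = 169 − 16.4 = 152.6 → 153
  B: 177 − 19.6 = 157.4 → 157
  → #5d999d

#afdadd, #5d999d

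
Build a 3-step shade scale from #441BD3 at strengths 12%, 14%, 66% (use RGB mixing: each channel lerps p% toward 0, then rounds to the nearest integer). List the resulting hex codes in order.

#441BD3 is rgb(68, 27, 211).
12%: (68 − 8.16 = 59.84→60, 27 − 3.24 = 23.76→24, 211 − 25.32 = 185.68→186) → #3C18BA
14%: (68 − 9.52 = 58.48→58, 27 − 3.78 = 23.22→23, 211 − 29.54 = 181.46→181) → #3A17B5
66%: (68 − 44.88 = 23.12→23, 27 − 17.82 = 9.18→9, 211 − 139.26 = 71.74→72) → #170948

#3C18BA, #3A17B5, #170948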